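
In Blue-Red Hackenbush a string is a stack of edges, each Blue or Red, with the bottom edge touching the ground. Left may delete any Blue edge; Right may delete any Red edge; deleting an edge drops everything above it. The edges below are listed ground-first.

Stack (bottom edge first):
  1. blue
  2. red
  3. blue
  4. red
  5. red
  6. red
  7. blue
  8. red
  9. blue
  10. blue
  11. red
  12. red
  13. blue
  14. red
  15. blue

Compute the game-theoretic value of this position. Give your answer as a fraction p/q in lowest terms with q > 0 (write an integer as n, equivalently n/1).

Prefix values for blue red blue red red red blue red blue blue red red blue red blue via {L|R} + simplicity:
edge 1 of 15 (blue): { 0 | none } — 1
edge 2 of 15 (red): { 0 | 1 } — 1/2
edge 3 of 15 (blue): { 0,1/2 | 1 } — 3/4
edge 4 of 15 (red): { 0,1/2 | 3/4,1 } — 5/8
edge 5 of 15 (red): { 0,1/2 | 5/8,3/4,1 } — 9/16
edge 6 of 15 (red): { 0,1/2 | 9/16,5/8,3/4,1 } — 17/32
edge 7 of 15 (blue): { 0,1/2,17/32 | 9/16,5/8,3/4,1 } — 35/64
edge 8 of 15 (red): { 0,1/2,17/32 | 35/64,9/16,5/8,3/4,1 } — 69/128
edge 9 of 15 (blue): { 0,1/2,17/32,69/128 | 35/64,9/16,5/8,3/4,1 } — 139/256
edge 10 of 15 (blue): { 0,1/2,17/32,69/128,139/256 | 35/64,9/16,5/8,3/4,1 } — 279/512
edge 11 of 15 (red): { 0,1/2,17/32,69/128,139/256 | 279/512,35/64,9/16,5/8,3/4,1 } — 557/1024
edge 12 of 15 (red): { 0,1/2,17/32,69/128,139/256 | 557/1024,279/512,35/64,9/16,5/8,3/4,1 } — 1113/2048
edge 13 of 15 (blue): { 0,1/2,17/32,69/128,139/256,1113/2048 | 557/1024,279/512,35/64,9/16,5/8,3/4,1 } — 2227/4096
edge 14 of 15 (red): { 0,1/2,17/32,69/128,139/256,1113/2048 | 2227/4096,557/1024,279/512,35/64,9/16,5/8,3/4,1 } — 4453/8192
edge 15 of 15 (blue): { 0,1/2,17/32,69/128,139/256,1113/2048,4453/8192 | 2227/4096,557/1024,279/512,35/64,9/16,5/8,3/4,1 } — 8907/16384

8907/16384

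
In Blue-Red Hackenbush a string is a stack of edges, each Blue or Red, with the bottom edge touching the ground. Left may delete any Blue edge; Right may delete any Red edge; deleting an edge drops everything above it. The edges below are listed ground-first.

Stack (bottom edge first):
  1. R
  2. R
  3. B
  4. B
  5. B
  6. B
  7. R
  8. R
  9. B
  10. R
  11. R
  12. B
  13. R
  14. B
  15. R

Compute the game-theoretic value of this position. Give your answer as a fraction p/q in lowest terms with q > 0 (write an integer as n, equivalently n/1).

Build v(s[:k]) for k = 1..15, string s = R R B B B B R R B R R B R B R.
1 of 15 · R · max L −∞ · min R 0 => -1
2 of 15 · RR · max L −∞ · min R -1 => -2
3 of 15 · RRB · max L -2 · min R -1 => -3/2
4 of 15 · RRBB · max L -3/2 · min R -1 => -5/4
5 of 15 · RRBBB · max L -5/4 · min R -1 => -9/8
6 of 15 · RRBBBB · max L -9/8 · min R -1 => -17/16
7 of 15 · RRBBBBR · max L -9/8 · min R -17/16 => -35/32
8 of 15 · RRBBBBRR · max L -9/8 · min R -35/32 => -71/64
9 of 15 · RRBBBBRRB · max L -71/64 · min R -35/32 => -141/128
10 of 15 · RRBBBBRRBR · max L -71/64 · min R -141/128 => -283/256
11 of 15 · RRBBBBRRBRR · max L -71/64 · min R -283/256 => -567/512
12 of 15 · RRBBBBRRBRRB · max L -567/512 · min R -283/256 => -1133/1024
13 of 15 · RRBBBBRRBRRBR · max L -567/512 · min R -1133/1024 => -2267/2048
14 of 15 · RRBBBBRRBRRBRB · max L -2267/2048 · min R -1133/1024 => -4533/4096
15 of 15 · RRBBBBRRBRRBRBR · max L -2267/2048 · min R -4533/4096 => -9067/8192

-9067/8192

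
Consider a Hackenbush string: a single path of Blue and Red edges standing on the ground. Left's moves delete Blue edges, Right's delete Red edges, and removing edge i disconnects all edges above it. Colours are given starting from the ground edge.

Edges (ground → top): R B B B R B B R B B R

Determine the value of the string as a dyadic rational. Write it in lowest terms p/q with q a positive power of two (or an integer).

-147/1024

Recurse on prefixes of the 11-edge string R B B B R B B R B B R:
1 of 11 · R · max L −∞ · min R 0 → -1
2 of 11 · RB · max L -1 · min R 0 → -1/2
3 of 11 · RBB · max L -1/2 · min R 0 → -1/4
4 of 11 · RBBB · max L -1/4 · min R 0 → -1/8
5 of 11 · RBBBR · max L -1/4 · min R -1/8 → -3/16
6 of 11 · RBBBRB · max L -3/16 · min R -1/8 → -5/32
7 of 11 · RBBBRBB · max L -5/32 · min R -1/8 → -9/64
8 of 11 · RBBBRBBR · max L -5/32 · min R -9/64 → -19/128
9 of 11 · RBBBRBBRB · max L -19/128 · min R -9/64 → -37/256
10 of 11 · RBBBRBBRBB · max L -37/256 · min R -9/64 → -73/512
11 of 11 · RBBBRBBRBBR · max L -37/256 · min R -73/512 → -147/1024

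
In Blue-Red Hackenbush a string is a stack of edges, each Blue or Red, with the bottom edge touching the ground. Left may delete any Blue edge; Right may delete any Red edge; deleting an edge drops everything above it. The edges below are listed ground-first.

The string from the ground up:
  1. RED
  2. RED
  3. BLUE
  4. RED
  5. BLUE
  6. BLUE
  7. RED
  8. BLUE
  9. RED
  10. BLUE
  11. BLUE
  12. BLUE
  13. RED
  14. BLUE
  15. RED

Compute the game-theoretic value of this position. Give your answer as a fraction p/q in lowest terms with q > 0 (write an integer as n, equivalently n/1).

Prefix values for RED RED BLUE RED BLUE BLUE RED BLUE RED BLUE BLUE BLUE RED BLUE RED via {L|R} + simplicity:
val_1 [R]  L=[]  R=[0]  = -1
val_2 [RR]  L=[]  R=[-1; 0]  = -2
val_3 [RRB]  L=[-2]  R=[-1; 0]  = -3/2
val_4 [RRBR]  L=[-2]  R=[-3/2; -1; 0]  = -7/4
val_5 [RRBRB]  L=[-2; -7/4]  R=[-3/2; -1; 0]  = -13/8
val_6 [RRBRBB]  L=[-2; -7/4; -13/8]  R=[-3/2; -1; 0]  = -25/16
val_7 [RRBRBBR]  L=[-2; -7/4; -13/8]  R=[-25/16; -3/2; -1; 0]  = -51/32
val_8 [RRBRBBRB]  L=[-2; -7/4; -13/8; -51/32]  R=[-25/16; -3/2; -1; 0]  = -101/64
val_9 [RRBRBBRBR]  L=[-2; -7/4; -13/8; -51/32]  R=[-101/64; -25/16; -3/2; -1; 0]  = -203/128
val_10 [RRBRBBRBRB]  L=[-2; -7/4; -13/8; -51/32; -203/128]  R=[-101/64; -25/16; -3/2; -1; 0]  = -405/256
val_11 [RRBRBBRBRBB]  L=[-2; -7/4; -13/8; -51/32; -203/128; -405/256]  R=[-101/64; -25/16; -3/2; -1; 0]  = -809/512
val_12 [RRBRBBRBRBBB]  L=[-2; -7/4; -13/8; -51/32; -203/128; -405/256; -809/512]  R=[-101/64; -25/16; -3/2; -1; 0]  = -1617/1024
val_13 [RRBRBBRBRBBBR]  L=[-2; -7/4; -13/8; -51/32; -203/128; -405/256; -809/512]  R=[-1617/1024; -101/64; -25/16; -3/2; -1; 0]  = -3235/2048
val_14 [RRBRBBRBRBBBRB]  L=[-2; -7/4; -13/8; -51/32; -203/128; -405/256; -809/512; -3235/2048]  R=[-1617/1024; -101/64; -25/16; -3/2; -1; 0]  = -6469/4096
val_15 [RRBRBBRBRBBBRBR]  L=[-2; -7/4; -13/8; -51/32; -203/128; -405/256; -809/512; -3235/2048]  R=[-6469/4096; -1617/1024; -101/64; -25/16; -3/2; -1; 0]  = -12939/8192

-12939/8192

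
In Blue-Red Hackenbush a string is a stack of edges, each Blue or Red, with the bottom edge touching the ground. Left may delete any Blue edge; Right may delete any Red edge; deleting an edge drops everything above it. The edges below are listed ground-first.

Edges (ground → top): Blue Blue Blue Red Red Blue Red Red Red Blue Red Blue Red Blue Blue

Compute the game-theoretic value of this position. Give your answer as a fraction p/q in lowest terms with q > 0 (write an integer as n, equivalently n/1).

Recurse on prefixes of the 15-edge string Blue Blue Blue Red Red Blue Red Red Red Blue Red Blue Red Blue Blue:
val(B) = { 0 | ∅ } so 1
val(BB) = { 0,1 | ∅ } so 2
val(BBB) = { 0,1,2 | ∅ } so 3
val(BBBR) = { 0,1,2 | 3 } so 5/2
val(BBBRR) = { 0,1,2 | 5/2,3 } so 9/4
val(BBBRRB) = { 0,1,2,9/4 | 5/2,3 } so 19/8
val(BBBRRBR) = { 0,1,2,9/4 | 19/8,5/2,3 } so 37/16
val(BBBRRBRR) = { 0,1,2,9/4 | 37/16,19/8,5/2,3 } so 73/32
val(BBBRRBRRR) = { 0,1,2,9/4 | 73/32,37/16,19/8,5/2,3 } so 145/64
val(BBBRRBRRRB) = { 0,1,2,9/4,145/64 | 73/32,37/16,19/8,5/2,3 } so 291/128
val(BBBRRBRRRBR) = { 0,1,2,9/4,145/64 | 291/128,73/32,37/16,19/8,5/2,3 } so 581/256
val(BBBRRBRRRBRB) = { 0,1,2,9/4,145/64,581/256 | 291/128,73/32,37/16,19/8,5/2,3 } so 1163/512
val(BBBRRBRRRBRBR) = { 0,1,2,9/4,145/64,581/256 | 1163/512,291/128,73/32,37/16,19/8,5/2,3 } so 2325/1024
val(BBBRRBRRRBRBRB) = { 0,1,2,9/4,145/64,581/256,2325/1024 | 1163/512,291/128,73/32,37/16,19/8,5/2,3 } so 4651/2048
val(BBBRRBRRRBRBRBB) = { 0,1,2,9/4,145/64,581/256,2325/1024,4651/2048 | 1163/512,291/128,73/32,37/16,19/8,5/2,3 } so 9303/4096

9303/4096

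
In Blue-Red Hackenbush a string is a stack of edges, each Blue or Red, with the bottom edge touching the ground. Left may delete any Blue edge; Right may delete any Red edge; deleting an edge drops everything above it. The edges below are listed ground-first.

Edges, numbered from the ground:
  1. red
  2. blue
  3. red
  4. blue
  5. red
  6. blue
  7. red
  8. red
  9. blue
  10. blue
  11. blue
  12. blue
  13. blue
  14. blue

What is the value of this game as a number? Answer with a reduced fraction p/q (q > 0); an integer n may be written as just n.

-5505/8192

val_1 [r]  L=[(no moves)]  R=[0]  ⇒ -1
val_2 [rb]  L=[-1]  R=[0]  ⇒ -1/2
val_3 [rbr]  L=[-1]  R=[-1/2; 0]  ⇒ -3/4
val_4 [rbrb]  L=[-1; -3/4]  R=[-1/2; 0]  ⇒ -5/8
val_5 [rbrbr]  L=[-1; -3/4]  R=[-5/8; -1/2; 0]  ⇒ -11/16
val_6 [rbrbrb]  L=[-1; -3/4; -11/16]  R=[-5/8; -1/2; 0]  ⇒ -21/32
val_7 [rbrbrbr]  L=[-1; -3/4; -11/16]  R=[-21/32; -5/8; -1/2; 0]  ⇒ -43/64
val_8 [rbrbrbrr]  L=[-1; -3/4; -11/16]  R=[-43/64; -21/32; -5/8; -1/2; 0]  ⇒ -87/128
val_9 [rbrbrbrrb]  L=[-1; -3/4; -11/16; -87/128]  R=[-43/64; -21/32; -5/8; -1/2; 0]  ⇒ -173/256
val_10 [rbrbrbrrbb]  L=[-1; -3/4; -11/16; -87/128; -173/256]  R=[-43/64; -21/32; -5/8; -1/2; 0]  ⇒ -345/512
val_11 [rbrbrbrrbbb]  L=[-1; -3/4; -11/16; -87/128; -173/256; -345/512]  R=[-43/64; -21/32; -5/8; -1/2; 0]  ⇒ -689/1024
val_12 [rbrbrbrrbbbb]  L=[-1; -3/4; -11/16; -87/128; -173/256; -345/512; -689/1024]  R=[-43/64; -21/32; -5/8; -1/2; 0]  ⇒ -1377/2048
val_13 [rbrbrbrrbbbbb]  L=[-1; -3/4; -11/16; -87/128; -173/256; -345/512; -689/1024; -1377/2048]  R=[-43/64; -21/32; -5/8; -1/2; 0]  ⇒ -2753/4096
val_14 [rbrbrbrrbbbbbb]  L=[-1; -3/4; -11/16; -87/128; -173/256; -345/512; -689/1024; -1377/2048; -2753/4096]  R=[-43/64; -21/32; -5/8; -1/2; 0]  ⇒ -5505/8192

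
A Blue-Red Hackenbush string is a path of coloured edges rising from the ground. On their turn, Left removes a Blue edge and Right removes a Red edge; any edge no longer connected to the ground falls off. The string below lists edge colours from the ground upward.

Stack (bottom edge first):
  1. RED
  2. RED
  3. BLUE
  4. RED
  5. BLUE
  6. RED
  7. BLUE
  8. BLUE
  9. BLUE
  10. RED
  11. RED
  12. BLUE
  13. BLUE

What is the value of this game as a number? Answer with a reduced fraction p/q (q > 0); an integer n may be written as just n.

-3353/2048

edge 1 of 13 (RED): {  | 0 } — -1
edge 2 of 13 (RED): {  | -1,0 } — -2
edge 3 of 13 (BLUE): { -2 | -1,0 } — -3/2
edge 4 of 13 (RED): { -2 | -3/2,-1,0 } — -7/4
edge 5 of 13 (BLUE): { -2,-7/4 | -3/2,-1,0 } — -13/8
edge 6 of 13 (RED): { -2,-7/4 | -13/8,-3/2,-1,0 } — -27/16
edge 7 of 13 (BLUE): { -2,-7/4,-27/16 | -13/8,-3/2,-1,0 } — -53/32
edge 8 of 13 (BLUE): { -2,-7/4,-27/16,-53/32 | -13/8,-3/2,-1,0 } — -105/64
edge 9 of 13 (BLUE): { -2,-7/4,-27/16,-53/32,-105/64 | -13/8,-3/2,-1,0 } — -209/128
edge 10 of 13 (RED): { -2,-7/4,-27/16,-53/32,-105/64 | -209/128,-13/8,-3/2,-1,0 } — -419/256
edge 11 of 13 (RED): { -2,-7/4,-27/16,-53/32,-105/64 | -419/256,-209/128,-13/8,-3/2,-1,0 } — -839/512
edge 12 of 13 (BLUE): { -2,-7/4,-27/16,-53/32,-105/64,-839/512 | -419/256,-209/128,-13/8,-3/2,-1,0 } — -1677/1024
edge 13 of 13 (BLUE): { -2,-7/4,-27/16,-53/32,-105/64,-839/512,-1677/1024 | -419/256,-209/128,-13/8,-3/2,-1,0 } — -3353/2048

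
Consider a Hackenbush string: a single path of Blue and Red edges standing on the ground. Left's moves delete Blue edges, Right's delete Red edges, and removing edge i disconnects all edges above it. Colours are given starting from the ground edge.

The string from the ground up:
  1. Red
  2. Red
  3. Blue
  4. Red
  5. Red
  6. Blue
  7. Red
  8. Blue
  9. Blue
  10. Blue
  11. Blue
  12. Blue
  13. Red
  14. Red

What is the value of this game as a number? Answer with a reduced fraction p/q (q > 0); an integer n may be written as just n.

v_1 [R]  L=[—]  R=[0]  => -1
v_2 [RR]  L=[—]  R=[-1 0]  => -2
v_3 [RRB]  L=[-2]  R=[-1 0]  => -3/2
v_4 [RRBR]  L=[-2]  R=[-3/2 -1 0]  => -7/4
v_5 [RRBRR]  L=[-2]  R=[-7/4 -3/2 -1 0]  => -15/8
v_6 [RRBRRB]  L=[-2 -15/8]  R=[-7/4 -3/2 -1 0]  => -29/16
v_7 [RRBRRBR]  L=[-2 -15/8]  R=[-29/16 -7/4 -3/2 -1 0]  => -59/32
v_8 [RRBRRBRB]  L=[-2 -15/8 -59/32]  R=[-29/16 -7/4 -3/2 -1 0]  => -117/64
v_9 [RRBRRBRBB]  L=[-2 -15/8 -59/32 -117/64]  R=[-29/16 -7/4 -3/2 -1 0]  => -233/128
v_10 [RRBRRBRBBB]  L=[-2 -15/8 -59/32 -117/64 -233/128]  R=[-29/16 -7/4 -3/2 -1 0]  => -465/256
v_11 [RRBRRBRBBBB]  L=[-2 -15/8 -59/32 -117/64 -233/128 -465/256]  R=[-29/16 -7/4 -3/2 -1 0]  => -929/512
v_12 [RRBRRBRBBBBB]  L=[-2 -15/8 -59/32 -117/64 -233/128 -465/256 -929/512]  R=[-29/16 -7/4 -3/2 -1 0]  => -1857/1024
v_13 [RRBRRBRBBBBBR]  L=[-2 -15/8 -59/32 -117/64 -233/128 -465/256 -929/512]  R=[-1857/1024 -29/16 -7/4 -3/2 -1 0]  => -3715/2048
v_14 [RRBRRBRBBBBBRR]  L=[-2 -15/8 -59/32 -117/64 -233/128 -465/256 -929/512]  R=[-3715/2048 -1857/1024 -29/16 -7/4 -3/2 -1 0]  => -7431/4096

-7431/4096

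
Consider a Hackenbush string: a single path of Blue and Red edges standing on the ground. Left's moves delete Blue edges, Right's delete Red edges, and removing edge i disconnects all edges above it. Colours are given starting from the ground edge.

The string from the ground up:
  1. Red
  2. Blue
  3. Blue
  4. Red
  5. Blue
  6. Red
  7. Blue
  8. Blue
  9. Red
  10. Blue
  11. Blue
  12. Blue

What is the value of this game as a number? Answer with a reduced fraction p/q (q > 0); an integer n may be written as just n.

value(R) = { — | 0 } — -1
value(RB) = { -1 | 0 } — -1/2
value(RBB) = { -1, -1/2 | 0 } — -1/4
value(RBBR) = { -1, -1/2 | -1/4, 0 } — -3/8
value(RBBRB) = { -1, -1/2, -3/8 | -1/4, 0 } — -5/16
value(RBBRBR) = { -1, -1/2, -3/8 | -5/16, -1/4, 0 } — -11/32
value(RBBRBRB) = { -1, -1/2, -3/8, -11/32 | -5/16, -1/4, 0 } — -21/64
value(RBBRBRBB) = { -1, -1/2, -3/8, -11/32, -21/64 | -5/16, -1/4, 0 } — -41/128
value(RBBRBRBBR) = { -1, -1/2, -3/8, -11/32, -21/64 | -41/128, -5/16, -1/4, 0 } — -83/256
value(RBBRBRBBRB) = { -1, -1/2, -3/8, -11/32, -21/64, -83/256 | -41/128, -5/16, -1/4, 0 } — -165/512
value(RBBRBRBBRBB) = { -1, -1/2, -3/8, -11/32, -21/64, -83/256, -165/512 | -41/128, -5/16, -1/4, 0 } — -329/1024
value(RBBRBRBBRBBB) = { -1, -1/2, -3/8, -11/32, -21/64, -83/256, -165/512, -329/1024 | -41/128, -5/16, -1/4, 0 } — -657/2048

-657/2048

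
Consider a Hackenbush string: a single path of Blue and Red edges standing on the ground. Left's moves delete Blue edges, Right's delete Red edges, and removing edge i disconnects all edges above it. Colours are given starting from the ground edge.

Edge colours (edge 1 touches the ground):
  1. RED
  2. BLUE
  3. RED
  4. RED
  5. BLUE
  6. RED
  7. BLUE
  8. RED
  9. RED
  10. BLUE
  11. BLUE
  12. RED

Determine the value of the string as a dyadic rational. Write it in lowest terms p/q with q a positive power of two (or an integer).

Build v(s[:k]) for k = 1..12, string s = RED BLUE RED RED BLUE RED BLUE RED RED BLUE BLUE RED.
edge 1 of 12 (RED): { · | 0 } so -1
edge 2 of 12 (BLUE): { -1 | 0 } so -1/2
edge 3 of 12 (RED): { -1 | -1/2, 0 } so -3/4
edge 4 of 12 (RED): { -1 | -3/4, -1/2, 0 } so -7/8
edge 5 of 12 (BLUE): { -1, -7/8 | -3/4, -1/2, 0 } so -13/16
edge 6 of 12 (RED): { -1, -7/8 | -13/16, -3/4, -1/2, 0 } so -27/32
edge 7 of 12 (BLUE): { -1, -7/8, -27/32 | -13/16, -3/4, -1/2, 0 } so -53/64
edge 8 of 12 (RED): { -1, -7/8, -27/32 | -53/64, -13/16, -3/4, -1/2, 0 } so -107/128
edge 9 of 12 (RED): { -1, -7/8, -27/32 | -107/128, -53/64, -13/16, -3/4, -1/2, 0 } so -215/256
edge 10 of 12 (BLUE): { -1, -7/8, -27/32, -215/256 | -107/128, -53/64, -13/16, -3/4, -1/2, 0 } so -429/512
edge 11 of 12 (BLUE): { -1, -7/8, -27/32, -215/256, -429/512 | -107/128, -53/64, -13/16, -3/4, -1/2, 0 } so -857/1024
edge 12 of 12 (RED): { -1, -7/8, -27/32, -215/256, -429/512 | -857/1024, -107/128, -53/64, -13/16, -3/4, -1/2, 0 } so -1715/2048

-1715/2048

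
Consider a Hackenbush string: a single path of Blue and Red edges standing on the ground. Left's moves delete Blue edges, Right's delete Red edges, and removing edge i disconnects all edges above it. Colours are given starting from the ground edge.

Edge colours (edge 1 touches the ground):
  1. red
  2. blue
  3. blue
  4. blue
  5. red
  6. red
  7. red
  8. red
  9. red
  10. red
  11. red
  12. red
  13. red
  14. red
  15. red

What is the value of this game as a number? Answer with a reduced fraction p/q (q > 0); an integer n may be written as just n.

-4095/16384

Prefix values for red blue blue blue red red red red red red red red red red red via {L|R} + simplicity:
r: Left { (no moves) }, Right { 0 } gives simplest -1
rb: Left { -1 }, Right { 0 } gives simplest -1/2
rbb: Left { -1, -1/2 }, Right { 0 } gives simplest -1/4
rbbb: Left { -1, -1/2, -1/4 }, Right { 0 } gives simplest -1/8
rbbbr: Left { -1, -1/2, -1/4 }, Right { -1/8, 0 } gives simplest -3/16
rbbbrr: Left { -1, -1/2, -1/4 }, Right { -3/16, -1/8, 0 } gives simplest -7/32
rbbbrrr: Left { -1, -1/2, -1/4 }, Right { -7/32, -3/16, -1/8, 0 } gives simplest -15/64
rbbbrrrr: Left { -1, -1/2, -1/4 }, Right { -15/64, -7/32, -3/16, -1/8, 0 } gives simplest -31/128
rbbbrrrrr: Left { -1, -1/2, -1/4 }, Right { -31/128, -15/64, -7/32, -3/16, -1/8, 0 } gives simplest -63/256
rbbbrrrrrr: Left { -1, -1/2, -1/4 }, Right { -63/256, -31/128, -15/64, -7/32, -3/16, -1/8, 0 } gives simplest -127/512
rbbbrrrrrrr: Left { -1, -1/2, -1/4 }, Right { -127/512, -63/256, -31/128, -15/64, -7/32, -3/16, -1/8, 0 } gives simplest -255/1024
rbbbrrrrrrrr: Left { -1, -1/2, -1/4 }, Right { -255/1024, -127/512, -63/256, -31/128, -15/64, -7/32, -3/16, -1/8, 0 } gives simplest -511/2048
rbbbrrrrrrrrr: Left { -1, -1/2, -1/4 }, Right { -511/2048, -255/1024, -127/512, -63/256, -31/128, -15/64, -7/32, -3/16, -1/8, 0 } gives simplest -1023/4096
rbbbrrrrrrrrrr: Left { -1, -1/2, -1/4 }, Right { -1023/4096, -511/2048, -255/1024, -127/512, -63/256, -31/128, -15/64, -7/32, -3/16, -1/8, 0 } gives simplest -2047/8192
rbbbrrrrrrrrrrr: Left { -1, -1/2, -1/4 }, Right { -2047/8192, -1023/4096, -511/2048, -255/1024, -127/512, -63/256, -31/128, -15/64, -7/32, -3/16, -1/8, 0 } gives simplest -4095/16384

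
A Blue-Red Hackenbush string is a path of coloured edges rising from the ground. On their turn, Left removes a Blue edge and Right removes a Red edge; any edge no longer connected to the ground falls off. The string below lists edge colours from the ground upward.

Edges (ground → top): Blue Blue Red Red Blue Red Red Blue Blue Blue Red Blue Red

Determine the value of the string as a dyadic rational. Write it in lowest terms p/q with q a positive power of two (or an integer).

B: Left { 0 }, Right { (no moves) } -> simplest 1
BB: Left { 0,1 }, Right { (no moves) } -> simplest 2
BBR: Left { 0,1 }, Right { 2 } -> simplest 3/2
BBRR: Left { 0,1 }, Right { 3/2,2 } -> simplest 5/4
BBRRB: Left { 0,1,5/4 }, Right { 3/2,2 } -> simplest 11/8
BBRRBR: Left { 0,1,5/4 }, Right { 11/8,3/2,2 } -> simplest 21/16
BBRRBRR: Left { 0,1,5/4 }, Right { 21/16,11/8,3/2,2 } -> simplest 41/32
BBRRBRRB: Left { 0,1,5/4,41/32 }, Right { 21/16,11/8,3/2,2 } -> simplest 83/64
BBRRBRRBB: Left { 0,1,5/4,41/32,83/64 }, Right { 21/16,11/8,3/2,2 } -> simplest 167/128
BBRRBRRBBB: Left { 0,1,5/4,41/32,83/64,167/128 }, Right { 21/16,11/8,3/2,2 } -> simplest 335/256
BBRRBRRBBBR: Left { 0,1,5/4,41/32,83/64,167/128 }, Right { 335/256,21/16,11/8,3/2,2 } -> simplest 669/512
BBRRBRRBBBRB: Left { 0,1,5/4,41/32,83/64,167/128,669/512 }, Right { 335/256,21/16,11/8,3/2,2 } -> simplest 1339/1024
BBRRBRRBBBRBR: Left { 0,1,5/4,41/32,83/64,167/128,669/512 }, Right { 1339/1024,335/256,21/16,11/8,3/2,2 } -> simplest 2677/2048

2677/2048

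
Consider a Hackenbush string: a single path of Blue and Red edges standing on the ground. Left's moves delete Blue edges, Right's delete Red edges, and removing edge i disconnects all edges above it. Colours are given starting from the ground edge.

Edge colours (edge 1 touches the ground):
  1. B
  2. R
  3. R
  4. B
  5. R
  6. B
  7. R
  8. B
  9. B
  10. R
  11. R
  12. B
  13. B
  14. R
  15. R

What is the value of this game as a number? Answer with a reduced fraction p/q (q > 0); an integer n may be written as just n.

Recurse on prefixes of the 15-edge string B R R B R B R B B R R B B R R:
step 1: add B to get B; options L={ 0 } R={ (no moves) } — 1
step 2: add R to get BR; options L={ 0 } R={ 1 } — 1/2
step 3: add R to get BRR; options L={ 0 } R={ 1/2, 1 } — 1/4
step 4: add B to get BRRB; options L={ 0, 1/4 } R={ 1/2, 1 } — 3/8
step 5: add R to get BRRBR; options L={ 0, 1/4 } R={ 3/8, 1/2, 1 } — 5/16
step 6: add B to get BRRBRB; options L={ 0, 1/4, 5/16 } R={ 3/8, 1/2, 1 } — 11/32
step 7: add R to get BRRBRBR; options L={ 0, 1/4, 5/16 } R={ 11/32, 3/8, 1/2, 1 } — 21/64
step 8: add B to get BRRBRBRB; options L={ 0, 1/4, 5/16, 21/64 } R={ 11/32, 3/8, 1/2, 1 } — 43/128
step 9: add B to get BRRBRBRBB; options L={ 0, 1/4, 5/16, 21/64, 43/128 } R={ 11/32, 3/8, 1/2, 1 } — 87/256
step 10: add R to get BRRBRBRBBR; options L={ 0, 1/4, 5/16, 21/64, 43/128 } R={ 87/256, 11/32, 3/8, 1/2, 1 } — 173/512
step 11: add R to get BRRBRBRBBRR; options L={ 0, 1/4, 5/16, 21/64, 43/128 } R={ 173/512, 87/256, 11/32, 3/8, 1/2, 1 } — 345/1024
step 12: add B to get BRRBRBRBBRRB; options L={ 0, 1/4, 5/16, 21/64, 43/128, 345/1024 } R={ 173/512, 87/256, 11/32, 3/8, 1/2, 1 } — 691/2048
step 13: add B to get BRRBRBRBBRRBB; options L={ 0, 1/4, 5/16, 21/64, 43/128, 345/1024, 691/2048 } R={ 173/512, 87/256, 11/32, 3/8, 1/2, 1 } — 1383/4096
step 14: add R to get BRRBRBRBBRRBBR; options L={ 0, 1/4, 5/16, 21/64, 43/128, 345/1024, 691/2048 } R={ 1383/4096, 173/512, 87/256, 11/32, 3/8, 1/2, 1 } — 2765/8192
step 15: add R to get BRRBRBRBBRRBBRR; options L={ 0, 1/4, 5/16, 21/64, 43/128, 345/1024, 691/2048 } R={ 2765/8192, 1383/4096, 173/512, 87/256, 11/32, 3/8, 1/2, 1 } — 5529/16384

5529/16384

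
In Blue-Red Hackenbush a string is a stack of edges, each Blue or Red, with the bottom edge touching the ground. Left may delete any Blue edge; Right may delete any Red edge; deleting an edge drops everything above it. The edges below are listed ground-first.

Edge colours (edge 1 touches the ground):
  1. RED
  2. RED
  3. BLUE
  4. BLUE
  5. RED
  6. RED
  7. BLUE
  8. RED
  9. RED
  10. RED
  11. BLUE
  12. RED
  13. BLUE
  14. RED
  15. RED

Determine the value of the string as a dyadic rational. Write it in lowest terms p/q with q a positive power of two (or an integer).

1 of 15 · R · max L −∞ · min R 0 gives -1
2 of 15 · RR · max L −∞ · min R -1 gives -2
3 of 15 · RRB · max L -2 · min R -1 gives -3/2
4 of 15 · RRBB · max L -3/2 · min R -1 gives -5/4
5 of 15 · RRBBR · max L -3/2 · min R -5/4 gives -11/8
6 of 15 · RRBBRR · max L -3/2 · min R -11/8 gives -23/16
7 of 15 · RRBBRRB · max L -23/16 · min R -11/8 gives -45/32
8 of 15 · RRBBRRBR · max L -23/16 · min R -45/32 gives -91/64
9 of 15 · RRBBRRBRR · max L -23/16 · min R -91/64 gives -183/128
10 of 15 · RRBBRRBRRR · max L -23/16 · min R -183/128 gives -367/256
11 of 15 · RRBBRRBRRRB · max L -367/256 · min R -183/128 gives -733/512
12 of 15 · RRBBRRBRRRBR · max L -367/256 · min R -733/512 gives -1467/1024
13 of 15 · RRBBRRBRRRBRB · max L -1467/1024 · min R -733/512 gives -2933/2048
14 of 15 · RRBBRRBRRRBRBR · max L -1467/1024 · min R -2933/2048 gives -5867/4096
15 of 15 · RRBBRRBRRRBRBRR · max L -1467/1024 · min R -5867/4096 gives -11735/8192

-11735/8192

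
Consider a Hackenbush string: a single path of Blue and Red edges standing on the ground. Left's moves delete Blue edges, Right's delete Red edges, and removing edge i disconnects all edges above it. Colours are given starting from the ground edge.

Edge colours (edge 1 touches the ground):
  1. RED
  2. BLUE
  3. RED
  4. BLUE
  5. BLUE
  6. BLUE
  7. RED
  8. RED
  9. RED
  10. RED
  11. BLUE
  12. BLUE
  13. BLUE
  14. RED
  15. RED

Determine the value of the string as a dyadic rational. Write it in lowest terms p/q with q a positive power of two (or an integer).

-9159/16384

1 of 15 · R · max L −∞ · min R 0 ⇒ -1
2 of 15 · RB · max L -1 · min R 0 ⇒ -1/2
3 of 15 · RBR · max L -1 · min R -1/2 ⇒ -3/4
4 of 15 · RBRB · max L -3/4 · min R -1/2 ⇒ -5/8
5 of 15 · RBRBB · max L -5/8 · min R -1/2 ⇒ -9/16
6 of 15 · RBRBBB · max L -9/16 · min R -1/2 ⇒ -17/32
7 of 15 · RBRBBBR · max L -9/16 · min R -17/32 ⇒ -35/64
8 of 15 · RBRBBBRR · max L -9/16 · min R -35/64 ⇒ -71/128
9 of 15 · RBRBBBRRR · max L -9/16 · min R -71/128 ⇒ -143/256
10 of 15 · RBRBBBRRRR · max L -9/16 · min R -143/256 ⇒ -287/512
11 of 15 · RBRBBBRRRRB · max L -287/512 · min R -143/256 ⇒ -573/1024
12 of 15 · RBRBBBRRRRBB · max L -573/1024 · min R -143/256 ⇒ -1145/2048
13 of 15 · RBRBBBRRRRBBB · max L -1145/2048 · min R -143/256 ⇒ -2289/4096
14 of 15 · RBRBBBRRRRBBBR · max L -1145/2048 · min R -2289/4096 ⇒ -4579/8192
15 of 15 · RBRBBBRRRRBBBRR · max L -1145/2048 · min R -4579/8192 ⇒ -9159/16384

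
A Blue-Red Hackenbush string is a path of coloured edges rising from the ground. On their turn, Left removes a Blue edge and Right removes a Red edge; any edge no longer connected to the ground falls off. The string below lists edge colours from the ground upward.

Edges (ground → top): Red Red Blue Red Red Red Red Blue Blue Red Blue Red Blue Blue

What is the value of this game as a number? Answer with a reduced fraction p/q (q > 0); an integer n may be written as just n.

R: Left { (no moves) }, Right { 0 } -> simplest -1
RR: Left { (no moves) }, Right { -1, 0 } -> simplest -2
RRB: Left { -2 }, Right { -1, 0 } -> simplest -3/2
RRBR: Left { -2 }, Right { -3/2, -1, 0 } -> simplest -7/4
RRBRR: Left { -2 }, Right { -7/4, -3/2, -1, 0 } -> simplest -15/8
RRBRRR: Left { -2 }, Right { -15/8, -7/4, -3/2, -1, 0 } -> simplest -31/16
RRBRRRR: Left { -2 }, Right { -31/16, -15/8, -7/4, -3/2, -1, 0 } -> simplest -63/32
RRBRRRRB: Left { -2, -63/32 }, Right { -31/16, -15/8, -7/4, -3/2, -1, 0 } -> simplest -125/64
RRBRRRRBB: Left { -2, -63/32, -125/64 }, Right { -31/16, -15/8, -7/4, -3/2, -1, 0 } -> simplest -249/128
RRBRRRRBBR: Left { -2, -63/32, -125/64 }, Right { -249/128, -31/16, -15/8, -7/4, -3/2, -1, 0 } -> simplest -499/256
RRBRRRRBBRB: Left { -2, -63/32, -125/64, -499/256 }, Right { -249/128, -31/16, -15/8, -7/4, -3/2, -1, 0 } -> simplest -997/512
RRBRRRRBBRBR: Left { -2, -63/32, -125/64, -499/256 }, Right { -997/512, -249/128, -31/16, -15/8, -7/4, -3/2, -1, 0 } -> simplest -1995/1024
RRBRRRRBBRBRB: Left { -2, -63/32, -125/64, -499/256, -1995/1024 }, Right { -997/512, -249/128, -31/16, -15/8, -7/4, -3/2, -1, 0 } -> simplest -3989/2048
RRBRRRRBBRBRBB: Left { -2, -63/32, -125/64, -499/256, -1995/1024, -3989/2048 }, Right { -997/512, -249/128, -31/16, -15/8, -7/4, -3/2, -1, 0 } -> simplest -7977/4096

-7977/4096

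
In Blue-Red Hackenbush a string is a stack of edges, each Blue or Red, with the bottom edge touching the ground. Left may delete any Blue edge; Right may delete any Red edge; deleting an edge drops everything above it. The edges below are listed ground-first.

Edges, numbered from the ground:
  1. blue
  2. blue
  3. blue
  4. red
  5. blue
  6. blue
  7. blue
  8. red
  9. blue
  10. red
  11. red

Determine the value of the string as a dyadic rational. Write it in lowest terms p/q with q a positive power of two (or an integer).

v(b) = { 0 | · } ⇒ 1
v(bb) = { 0, 1 | · } ⇒ 2
v(bbb) = { 0, 1, 2 | · } ⇒ 3
v(bbbr) = { 0, 1, 2 | 3 } ⇒ 5/2
v(bbbrb) = { 0, 1, 2, 5/2 | 3 } ⇒ 11/4
v(bbbrbb) = { 0, 1, 2, 5/2, 11/4 | 3 } ⇒ 23/8
v(bbbrbbb) = { 0, 1, 2, 5/2, 11/4, 23/8 | 3 } ⇒ 47/16
v(bbbrbbbr) = { 0, 1, 2, 5/2, 11/4, 23/8 | 47/16, 3 } ⇒ 93/32
v(bbbrbbbrb) = { 0, 1, 2, 5/2, 11/4, 23/8, 93/32 | 47/16, 3 } ⇒ 187/64
v(bbbrbbbrbr) = { 0, 1, 2, 5/2, 11/4, 23/8, 93/32 | 187/64, 47/16, 3 } ⇒ 373/128
v(bbbrbbbrbrr) = { 0, 1, 2, 5/2, 11/4, 23/8, 93/32 | 373/128, 187/64, 47/16, 3 } ⇒ 745/256

745/256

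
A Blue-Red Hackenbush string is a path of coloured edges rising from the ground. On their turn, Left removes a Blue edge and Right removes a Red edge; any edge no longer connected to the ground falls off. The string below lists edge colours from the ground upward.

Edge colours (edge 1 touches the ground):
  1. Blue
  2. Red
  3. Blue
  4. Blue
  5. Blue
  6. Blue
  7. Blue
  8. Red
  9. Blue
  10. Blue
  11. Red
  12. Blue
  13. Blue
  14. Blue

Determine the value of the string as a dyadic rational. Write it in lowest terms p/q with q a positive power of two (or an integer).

8047/8192

Recurse on prefixes of the 14-edge string Blue Red Blue Blue Blue Blue Blue Red Blue Blue Red Blue Blue Blue:
1 of 14 · B · max L 0 · min R +∞ gives 1
2 of 14 · BR · max L 0 · min R 1 gives 1/2
3 of 14 · BRB · max L 1/2 · min R 1 gives 3/4
4 of 14 · BRBB · max L 3/4 · min R 1 gives 7/8
5 of 14 · BRBBB · max L 7/8 · min R 1 gives 15/16
6 of 14 · BRBBBB · max L 15/16 · min R 1 gives 31/32
7 of 14 · BRBBBBB · max L 31/32 · min R 1 gives 63/64
8 of 14 · BRBBBBBR · max L 31/32 · min R 63/64 gives 125/128
9 of 14 · BRBBBBBRB · max L 125/128 · min R 63/64 gives 251/256
10 of 14 · BRBBBBBRBB · max L 251/256 · min R 63/64 gives 503/512
11 of 14 · BRBBBBBRBBR · max L 251/256 · min R 503/512 gives 1005/1024
12 of 14 · BRBBBBBRBBRB · max L 1005/1024 · min R 503/512 gives 2011/2048
13 of 14 · BRBBBBBRBBRBB · max L 2011/2048 · min R 503/512 gives 4023/4096
14 of 14 · BRBBBBBRBBRBBB · max L 4023/4096 · min R 503/512 gives 8047/8192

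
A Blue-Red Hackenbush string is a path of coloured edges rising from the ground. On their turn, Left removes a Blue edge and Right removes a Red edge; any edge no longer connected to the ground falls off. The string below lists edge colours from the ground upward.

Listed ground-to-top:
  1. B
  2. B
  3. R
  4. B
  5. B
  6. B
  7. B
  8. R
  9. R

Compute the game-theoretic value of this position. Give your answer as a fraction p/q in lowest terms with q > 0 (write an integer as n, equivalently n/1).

249/128

Build val(s[:k]) for k = 1..9, string s = B B R B B B B R R.
step 1: add B to get B; options L={ 0 } R={ (no moves) } so 1
step 2: add B to get BB; options L={ 0 1 } R={ (no moves) } so 2
step 3: add R to get BBR; options L={ 0 1 } R={ 2 } so 3/2
step 4: add B to get BBRB; options L={ 0 1 3/2 } R={ 2 } so 7/4
step 5: add B to get BBRBB; options L={ 0 1 3/2 7/4 } R={ 2 } so 15/8
step 6: add B to get BBRBBB; options L={ 0 1 3/2 7/4 15/8 } R={ 2 } so 31/16
step 7: add B to get BBRBBBB; options L={ 0 1 3/2 7/4 15/8 31/16 } R={ 2 } so 63/32
step 8: add R to get BBRBBBBR; options L={ 0 1 3/2 7/4 15/8 31/16 } R={ 63/32 2 } so 125/64
step 9: add R to get BBRBBBBRR; options L={ 0 1 3/2 7/4 15/8 31/16 } R={ 125/64 63/32 2 } so 249/128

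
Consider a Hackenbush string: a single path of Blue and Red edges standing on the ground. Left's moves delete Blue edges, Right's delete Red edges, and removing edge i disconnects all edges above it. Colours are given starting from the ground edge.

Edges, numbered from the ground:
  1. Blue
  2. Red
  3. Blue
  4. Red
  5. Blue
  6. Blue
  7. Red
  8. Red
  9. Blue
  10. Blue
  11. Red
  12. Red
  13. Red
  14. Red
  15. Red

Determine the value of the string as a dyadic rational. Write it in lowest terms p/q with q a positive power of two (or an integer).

11457/16384

Build G(s[:k]) for k = 1..15, string s = Blue Red Blue Red Blue Blue Red Red Blue Blue Red Red Red Red Red.
1 of 15 · B · max L 0 · min R +∞ -> 1
2 of 15 · BR · max L 0 · min R 1 -> 1/2
3 of 15 · BRB · max L 1/2 · min R 1 -> 3/4
4 of 15 · BRBR · max L 1/2 · min R 3/4 -> 5/8
5 of 15 · BRBRB · max L 5/8 · min R 3/4 -> 11/16
6 of 15 · BRBRBB · max L 11/16 · min R 3/4 -> 23/32
7 of 15 · BRBRBBR · max L 11/16 · min R 23/32 -> 45/64
8 of 15 · BRBRBBRR · max L 11/16 · min R 45/64 -> 89/128
9 of 15 · BRBRBBRRB · max L 89/128 · min R 45/64 -> 179/256
10 of 15 · BRBRBBRRBB · max L 179/256 · min R 45/64 -> 359/512
11 of 15 · BRBRBBRRBBR · max L 179/256 · min R 359/512 -> 717/1024
12 of 15 · BRBRBBRRBBRR · max L 179/256 · min R 717/1024 -> 1433/2048
13 of 15 · BRBRBBRRBBRRR · max L 179/256 · min R 1433/2048 -> 2865/4096
14 of 15 · BRBRBBRRBBRRRR · max L 179/256 · min R 2865/4096 -> 5729/8192
15 of 15 · BRBRBBRRBBRRRRR · max L 179/256 · min R 5729/8192 -> 11457/16384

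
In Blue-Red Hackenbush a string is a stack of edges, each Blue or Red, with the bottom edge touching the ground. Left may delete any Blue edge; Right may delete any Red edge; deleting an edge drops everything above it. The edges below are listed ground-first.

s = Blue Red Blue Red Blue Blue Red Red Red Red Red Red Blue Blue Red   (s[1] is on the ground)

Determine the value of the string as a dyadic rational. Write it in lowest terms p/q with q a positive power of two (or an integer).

11277/16384

B: Left { 0 }, Right { · } so simplest 1
BR: Left { 0 }, Right { 1 } so simplest 1/2
BRB: Left { 0, 1/2 }, Right { 1 } so simplest 3/4
BRBR: Left { 0, 1/2 }, Right { 3/4, 1 } so simplest 5/8
BRBRB: Left { 0, 1/2, 5/8 }, Right { 3/4, 1 } so simplest 11/16
BRBRBB: Left { 0, 1/2, 5/8, 11/16 }, Right { 3/4, 1 } so simplest 23/32
BRBRBBR: Left { 0, 1/2, 5/8, 11/16 }, Right { 23/32, 3/4, 1 } so simplest 45/64
BRBRBBRR: Left { 0, 1/2, 5/8, 11/16 }, Right { 45/64, 23/32, 3/4, 1 } so simplest 89/128
BRBRBBRRR: Left { 0, 1/2, 5/8, 11/16 }, Right { 89/128, 45/64, 23/32, 3/4, 1 } so simplest 177/256
BRBRBBRRRR: Left { 0, 1/2, 5/8, 11/16 }, Right { 177/256, 89/128, 45/64, 23/32, 3/4, 1 } so simplest 353/512
BRBRBBRRRRR: Left { 0, 1/2, 5/8, 11/16 }, Right { 353/512, 177/256, 89/128, 45/64, 23/32, 3/4, 1 } so simplest 705/1024
BRBRBBRRRRRR: Left { 0, 1/2, 5/8, 11/16 }, Right { 705/1024, 353/512, 177/256, 89/128, 45/64, 23/32, 3/4, 1 } so simplest 1409/2048
BRBRBBRRRRRRB: Left { 0, 1/2, 5/8, 11/16, 1409/2048 }, Right { 705/1024, 353/512, 177/256, 89/128, 45/64, 23/32, 3/4, 1 } so simplest 2819/4096
BRBRBBRRRRRRBB: Left { 0, 1/2, 5/8, 11/16, 1409/2048, 2819/4096 }, Right { 705/1024, 353/512, 177/256, 89/128, 45/64, 23/32, 3/4, 1 } so simplest 5639/8192
BRBRBBRRRRRRBBR: Left { 0, 1/2, 5/8, 11/16, 1409/2048, 2819/4096 }, Right { 5639/8192, 705/1024, 353/512, 177/256, 89/128, 45/64, 23/32, 3/4, 1 } so simplest 11277/16384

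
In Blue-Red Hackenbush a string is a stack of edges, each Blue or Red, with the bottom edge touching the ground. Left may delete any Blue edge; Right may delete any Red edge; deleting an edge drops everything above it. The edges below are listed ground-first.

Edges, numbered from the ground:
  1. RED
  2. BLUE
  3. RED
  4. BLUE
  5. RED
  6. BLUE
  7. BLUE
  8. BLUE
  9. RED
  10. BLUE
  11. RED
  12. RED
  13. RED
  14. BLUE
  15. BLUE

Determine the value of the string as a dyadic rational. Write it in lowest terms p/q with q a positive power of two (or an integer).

Build val(s[:k]) for k = 1..15, string s = RED BLUE RED BLUE RED BLUE BLUE BLUE RED BLUE RED RED RED BLUE BLUE.
val(R) = { · | 0 } so -1
val(RB) = { -1 | 0 } so -1/2
val(RBR) = { -1 | -1/2,0 } so -3/4
val(RBRB) = { -1,-3/4 | -1/2,0 } so -5/8
val(RBRBR) = { -1,-3/4 | -5/8,-1/2,0 } so -11/16
val(RBRBRB) = { -1,-3/4,-11/16 | -5/8,-1/2,0 } so -21/32
val(RBRBRBB) = { -1,-3/4,-11/16,-21/32 | -5/8,-1/2,0 } so -41/64
val(RBRBRBBB) = { -1,-3/4,-11/16,-21/32,-41/64 | -5/8,-1/2,0 } so -81/128
val(RBRBRBBBR) = { -1,-3/4,-11/16,-21/32,-41/64 | -81/128,-5/8,-1/2,0 } so -163/256
val(RBRBRBBBRB) = { -1,-3/4,-11/16,-21/32,-41/64,-163/256 | -81/128,-5/8,-1/2,0 } so -325/512
val(RBRBRBBBRBR) = { -1,-3/4,-11/16,-21/32,-41/64,-163/256 | -325/512,-81/128,-5/8,-1/2,0 } so -651/1024
val(RBRBRBBBRBRR) = { -1,-3/4,-11/16,-21/32,-41/64,-163/256 | -651/1024,-325/512,-81/128,-5/8,-1/2,0 } so -1303/2048
val(RBRBRBBBRBRRR) = { -1,-3/4,-11/16,-21/32,-41/64,-163/256 | -1303/2048,-651/1024,-325/512,-81/128,-5/8,-1/2,0 } so -2607/4096
val(RBRBRBBBRBRRRB) = { -1,-3/4,-11/16,-21/32,-41/64,-163/256,-2607/4096 | -1303/2048,-651/1024,-325/512,-81/128,-5/8,-1/2,0 } so -5213/8192
val(RBRBRBBBRBRRRBB) = { -1,-3/4,-11/16,-21/32,-41/64,-163/256,-2607/4096,-5213/8192 | -1303/2048,-651/1024,-325/512,-81/128,-5/8,-1/2,0 } so -10425/16384

-10425/16384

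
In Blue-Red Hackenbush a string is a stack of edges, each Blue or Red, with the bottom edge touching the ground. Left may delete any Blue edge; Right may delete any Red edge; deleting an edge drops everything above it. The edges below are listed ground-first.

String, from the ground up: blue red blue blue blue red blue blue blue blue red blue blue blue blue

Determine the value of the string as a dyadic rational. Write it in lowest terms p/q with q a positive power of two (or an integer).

Build v(s[:k]) for k = 1..15, string s = blue red blue blue blue red blue blue blue blue red blue blue blue blue.
1 of 15 · b · max L 0 · min R +∞ gives 1
2 of 15 · br · max L 0 · min R 1 gives 1/2
3 of 15 · brb · max L 1/2 · min R 1 gives 3/4
4 of 15 · brbb · max L 3/4 · min R 1 gives 7/8
5 of 15 · brbbb · max L 7/8 · min R 1 gives 15/16
6 of 15 · brbbbr · max L 7/8 · min R 15/16 gives 29/32
7 of 15 · brbbbrb · max L 29/32 · min R 15/16 gives 59/64
8 of 15 · brbbbrbb · max L 59/64 · min R 15/16 gives 119/128
9 of 15 · brbbbrbbb · max L 119/128 · min R 15/16 gives 239/256
10 of 15 · brbbbrbbbb · max L 239/256 · min R 15/16 gives 479/512
11 of 15 · brbbbrbbbbr · max L 239/256 · min R 479/512 gives 957/1024
12 of 15 · brbbbrbbbbrb · max L 957/1024 · min R 479/512 gives 1915/2048
13 of 15 · brbbbrbbbbrbb · max L 1915/2048 · min R 479/512 gives 3831/4096
14 of 15 · brbbbrbbbbrbbb · max L 3831/4096 · min R 479/512 gives 7663/8192
15 of 15 · brbbbrbbbbrbbbb · max L 7663/8192 · min R 479/512 gives 15327/16384

15327/16384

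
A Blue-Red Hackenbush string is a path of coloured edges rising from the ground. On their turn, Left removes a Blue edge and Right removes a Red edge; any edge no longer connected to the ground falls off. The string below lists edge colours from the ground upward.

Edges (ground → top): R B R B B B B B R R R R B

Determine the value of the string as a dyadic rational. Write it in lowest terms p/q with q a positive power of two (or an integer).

-2109/4096

Recurse on prefixes of the 13-edge string R B R B B B B B R R R R B:
g(R) = {  | 0 } → -1
g(RB) = { -1 | 0 } → -1/2
g(RBR) = { -1 | -1/2 0 } → -3/4
g(RBRB) = { -1 -3/4 | -1/2 0 } → -5/8
g(RBRBB) = { -1 -3/4 -5/8 | -1/2 0 } → -9/16
g(RBRBBB) = { -1 -3/4 -5/8 -9/16 | -1/2 0 } → -17/32
g(RBRBBBB) = { -1 -3/4 -5/8 -9/16 -17/32 | -1/2 0 } → -33/64
g(RBRBBBBB) = { -1 -3/4 -5/8 -9/16 -17/32 -33/64 | -1/2 0 } → -65/128
g(RBRBBBBBR) = { -1 -3/4 -5/8 -9/16 -17/32 -33/64 | -65/128 -1/2 0 } → -131/256
g(RBRBBBBBRR) = { -1 -3/4 -5/8 -9/16 -17/32 -33/64 | -131/256 -65/128 -1/2 0 } → -263/512
g(RBRBBBBBRRR) = { -1 -3/4 -5/8 -9/16 -17/32 -33/64 | -263/512 -131/256 -65/128 -1/2 0 } → -527/1024
g(RBRBBBBBRRRR) = { -1 -3/4 -5/8 -9/16 -17/32 -33/64 | -527/1024 -263/512 -131/256 -65/128 -1/2 0 } → -1055/2048
g(RBRBBBBBRRRRB) = { -1 -3/4 -5/8 -9/16 -17/32 -33/64 -1055/2048 | -527/1024 -263/512 -131/256 -65/128 -1/2 0 } → -2109/4096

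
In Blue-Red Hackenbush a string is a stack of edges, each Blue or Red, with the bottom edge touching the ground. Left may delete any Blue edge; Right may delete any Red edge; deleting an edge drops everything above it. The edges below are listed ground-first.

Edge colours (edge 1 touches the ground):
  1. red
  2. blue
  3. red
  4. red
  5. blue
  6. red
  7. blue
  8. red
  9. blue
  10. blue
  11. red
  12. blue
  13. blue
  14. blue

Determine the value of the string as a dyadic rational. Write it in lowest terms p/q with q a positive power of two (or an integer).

-6801/8192

val(r) = { · | 0 } → -1
val(rb) = { -1 | 0 } → -1/2
val(rbr) = { -1 | -1/2 0 } → -3/4
val(rbrr) = { -1 | -3/4 -1/2 0 } → -7/8
val(rbrrb) = { -1 -7/8 | -3/4 -1/2 0 } → -13/16
val(rbrrbr) = { -1 -7/8 | -13/16 -3/4 -1/2 0 } → -27/32
val(rbrrbrb) = { -1 -7/8 -27/32 | -13/16 -3/4 -1/2 0 } → -53/64
val(rbrrbrbr) = { -1 -7/8 -27/32 | -53/64 -13/16 -3/4 -1/2 0 } → -107/128
val(rbrrbrbrb) = { -1 -7/8 -27/32 -107/128 | -53/64 -13/16 -3/4 -1/2 0 } → -213/256
val(rbrrbrbrbb) = { -1 -7/8 -27/32 -107/128 -213/256 | -53/64 -13/16 -3/4 -1/2 0 } → -425/512
val(rbrrbrbrbbr) = { -1 -7/8 -27/32 -107/128 -213/256 | -425/512 -53/64 -13/16 -3/4 -1/2 0 } → -851/1024
val(rbrrbrbrbbrb) = { -1 -7/8 -27/32 -107/128 -213/256 -851/1024 | -425/512 -53/64 -13/16 -3/4 -1/2 0 } → -1701/2048
val(rbrrbrbrbbrbb) = { -1 -7/8 -27/32 -107/128 -213/256 -851/1024 -1701/2048 | -425/512 -53/64 -13/16 -3/4 -1/2 0 } → -3401/4096
val(rbrrbrbrbbrbbb) = { -1 -7/8 -27/32 -107/128 -213/256 -851/1024 -1701/2048 -3401/4096 | -425/512 -53/64 -13/16 -3/4 -1/2 0 } → -6801/8192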